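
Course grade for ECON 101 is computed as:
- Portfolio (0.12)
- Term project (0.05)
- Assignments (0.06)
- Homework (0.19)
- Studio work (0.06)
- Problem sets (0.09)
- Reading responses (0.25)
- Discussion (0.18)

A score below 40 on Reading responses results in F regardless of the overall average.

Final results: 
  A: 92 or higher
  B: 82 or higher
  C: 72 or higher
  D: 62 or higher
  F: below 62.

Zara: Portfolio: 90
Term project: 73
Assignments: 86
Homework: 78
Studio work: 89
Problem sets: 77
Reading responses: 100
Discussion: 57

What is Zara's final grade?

C

Reading responses score 100 ≥ 40: minimum met.
Weighted total:
  Portfolio 90 × 0.12 = 10.8
  Term project 73 × 0.05 = 3.65
  Assignments 86 × 0.06 = 5.16
  Homework 78 × 0.19 = 14.82
  Studio work 89 × 0.06 = 5.34
  Problem sets 77 × 0.09 = 6.93
  Reading responses 100 × 0.25 = 25
  Discussion 57 × 0.18 = 10.26
Sum = 81.96
81.96 is ≥ 72 and < 82 → C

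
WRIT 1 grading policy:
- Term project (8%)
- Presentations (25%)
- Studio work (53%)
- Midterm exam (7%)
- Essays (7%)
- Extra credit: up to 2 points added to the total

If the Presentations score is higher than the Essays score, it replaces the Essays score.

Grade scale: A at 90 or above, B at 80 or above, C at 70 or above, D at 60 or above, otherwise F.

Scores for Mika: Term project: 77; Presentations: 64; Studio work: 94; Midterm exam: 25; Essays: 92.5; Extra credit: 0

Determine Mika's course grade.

B

Presentations (64) ≤ Essays (92.5), so Essays stays at 92.5.
Weighted total:
  Term project 77 × 0.08 = 6.16
  Presentations 64 × 0.25 = 16
  Studio work 94 × 0.53 = 49.82
  Midterm exam 25 × 0.07 = 1.75
  Essays 92.5 × 0.07 = 6.475
Sum = 80.205
Extra credit: 80.205 + 0 = 80.205
80.205 is ≥ 80 and < 90 → B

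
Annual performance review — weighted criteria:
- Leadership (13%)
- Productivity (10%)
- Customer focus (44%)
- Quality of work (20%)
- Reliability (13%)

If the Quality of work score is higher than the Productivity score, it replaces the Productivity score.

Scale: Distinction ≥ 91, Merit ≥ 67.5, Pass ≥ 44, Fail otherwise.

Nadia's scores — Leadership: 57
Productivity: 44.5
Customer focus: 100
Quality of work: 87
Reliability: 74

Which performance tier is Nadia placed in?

Quality of work (87) > Productivity (44.5), so Productivity counts as 87.
Weighted total:
  Leadership 57 × 0.13 = 7.41
  Productivity 87 × 0.1 = 8.7
  Customer focus 100 × 0.44 = 44
  Quality of work 87 × 0.2 = 17.4
  Reliability 74 × 0.13 = 9.62
Sum = 87.13
87.13 is ≥ 67.5 and < 91 → Merit

Merit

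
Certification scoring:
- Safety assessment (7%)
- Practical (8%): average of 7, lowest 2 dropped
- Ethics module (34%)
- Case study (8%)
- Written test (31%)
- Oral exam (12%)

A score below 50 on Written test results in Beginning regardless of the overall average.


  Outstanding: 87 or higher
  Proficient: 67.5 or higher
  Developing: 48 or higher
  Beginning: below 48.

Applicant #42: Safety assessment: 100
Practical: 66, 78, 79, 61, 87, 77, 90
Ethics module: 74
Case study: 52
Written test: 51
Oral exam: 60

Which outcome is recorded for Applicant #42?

Practical: drop 61, 66 → average of remaining 5 = 411/5 = 82.2
Written test score 51 ≥ 50: minimum met.
Weighted total:
  Safety assessment 100 × 0.07 = 7
  Practical 82.2 × 0.08 = 6.576
  Ethics module 74 × 0.34 = 25.16
  Case study 52 × 0.08 = 4.16
  Written test 51 × 0.31 = 15.81
  Oral exam 60 × 0.12 = 7.2
Sum = 65.906
65.906 is ≥ 48 and < 67.5 → Developing

Developing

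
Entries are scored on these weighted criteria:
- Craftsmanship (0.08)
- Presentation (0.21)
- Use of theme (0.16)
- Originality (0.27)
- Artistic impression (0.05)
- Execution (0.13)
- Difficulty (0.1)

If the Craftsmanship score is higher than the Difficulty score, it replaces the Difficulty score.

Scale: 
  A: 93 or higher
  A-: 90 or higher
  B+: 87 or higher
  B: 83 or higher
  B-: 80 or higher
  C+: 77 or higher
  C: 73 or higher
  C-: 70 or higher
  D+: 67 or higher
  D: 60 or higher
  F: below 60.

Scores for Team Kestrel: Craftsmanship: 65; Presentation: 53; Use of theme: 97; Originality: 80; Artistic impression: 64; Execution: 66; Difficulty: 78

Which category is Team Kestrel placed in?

C

Craftsmanship (65) ≤ Difficulty (78), so Difficulty stays at 78.
Weighted total:
  Craftsmanship 65 × 0.08 = 5.2
  Presentation 53 × 0.21 = 11.13
  Use of theme 97 × 0.16 = 15.52
  Originality 80 × 0.27 = 21.6
  Artistic impression 64 × 0.05 = 3.2
  Execution 66 × 0.13 = 8.58
  Difficulty 78 × 0.1 = 7.8
Sum = 73.03
73.03 is ≥ 73 and < 77 → C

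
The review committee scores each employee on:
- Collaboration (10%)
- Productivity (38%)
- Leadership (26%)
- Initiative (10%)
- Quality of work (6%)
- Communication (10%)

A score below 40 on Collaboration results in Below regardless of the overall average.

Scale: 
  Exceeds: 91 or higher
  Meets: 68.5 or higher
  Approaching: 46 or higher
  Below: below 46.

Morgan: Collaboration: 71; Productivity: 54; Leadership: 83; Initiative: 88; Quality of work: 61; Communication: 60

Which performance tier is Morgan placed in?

Approaching

Collaboration score 71 ≥ 40: minimum met.
Weighted total:
  Collaboration 71 × 0.1 = 7.1
  Productivity 54 × 0.38 = 20.52
  Leadership 83 × 0.26 = 21.58
  Initiative 88 × 0.1 = 8.8
  Quality of work 61 × 0.06 = 3.66
  Communication 60 × 0.1 = 6
Sum = 67.66
67.66 is ≥ 46 and < 68.5 → Approaching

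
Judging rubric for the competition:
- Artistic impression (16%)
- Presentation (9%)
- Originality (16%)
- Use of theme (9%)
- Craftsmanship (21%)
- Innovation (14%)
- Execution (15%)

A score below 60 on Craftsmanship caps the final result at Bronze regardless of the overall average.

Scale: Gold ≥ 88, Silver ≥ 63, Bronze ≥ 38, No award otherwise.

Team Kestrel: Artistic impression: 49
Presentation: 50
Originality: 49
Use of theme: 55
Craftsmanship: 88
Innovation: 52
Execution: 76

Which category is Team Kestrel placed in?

Bronze

Craftsmanship score 88 ≥ 60: minimum met.
Weighted total:
  Artistic impression 49 × 0.16 = 7.84
  Presentation 50 × 0.09 = 4.5
  Originality 49 × 0.16 = 7.84
  Use of theme 55 × 0.09 = 4.95
  Craftsmanship 88 × 0.21 = 18.48
  Innovation 52 × 0.14 = 7.28
  Execution 76 × 0.15 = 11.4
Sum = 62.29
62.29 is ≥ 38 and < 63 → Bronze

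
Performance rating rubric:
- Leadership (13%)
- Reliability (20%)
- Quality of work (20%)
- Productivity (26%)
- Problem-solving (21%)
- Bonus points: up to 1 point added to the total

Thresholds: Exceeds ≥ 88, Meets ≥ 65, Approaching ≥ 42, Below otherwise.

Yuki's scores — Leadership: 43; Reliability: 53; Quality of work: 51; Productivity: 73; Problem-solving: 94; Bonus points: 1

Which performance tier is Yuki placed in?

Weighted total:
  Leadership 43 × 0.13 = 5.59
  Reliability 53 × 0.2 = 10.6
  Quality of work 51 × 0.2 = 10.2
  Productivity 73 × 0.26 = 18.98
  Problem-solving 94 × 0.21 = 19.74
Sum = 65.11
Bonus points: 65.11 + 1 = 66.11
66.11 is ≥ 65 and < 88 → Meets

Meets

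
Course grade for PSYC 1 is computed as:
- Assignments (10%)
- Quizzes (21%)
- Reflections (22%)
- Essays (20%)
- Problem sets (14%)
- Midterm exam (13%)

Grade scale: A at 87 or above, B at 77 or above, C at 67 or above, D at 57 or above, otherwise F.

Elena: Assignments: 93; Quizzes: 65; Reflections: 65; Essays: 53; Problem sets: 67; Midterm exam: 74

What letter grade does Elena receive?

Weighted total:
  Assignments 93 × 0.1 = 9.3
  Quizzes 65 × 0.21 = 13.65
  Reflections 65 × 0.22 = 14.3
  Essays 53 × 0.2 = 10.6
  Problem sets 67 × 0.14 = 9.38
  Midterm exam 74 × 0.13 = 9.62
Sum = 66.85
66.85 is ≥ 57 and < 67 → D

D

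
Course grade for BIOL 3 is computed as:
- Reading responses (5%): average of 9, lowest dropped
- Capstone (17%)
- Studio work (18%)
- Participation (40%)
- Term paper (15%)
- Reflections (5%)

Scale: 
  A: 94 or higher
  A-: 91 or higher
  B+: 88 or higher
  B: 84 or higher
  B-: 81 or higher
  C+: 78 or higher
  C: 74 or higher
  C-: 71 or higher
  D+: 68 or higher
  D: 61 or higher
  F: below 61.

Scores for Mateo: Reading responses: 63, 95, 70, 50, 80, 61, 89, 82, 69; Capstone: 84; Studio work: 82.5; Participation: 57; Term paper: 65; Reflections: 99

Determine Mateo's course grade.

D+

Reading responses: drop 50 → average of remaining 8 = 609/8 = 76.125
Weighted total:
  Reading responses 76.125 × 0.05 = 3.80625
  Capstone 84 × 0.17 = 14.28
  Studio work 82.5 × 0.18 = 14.85
  Participation 57 × 0.4 = 22.8
  Term paper 65 × 0.15 = 9.75
  Reflections 99 × 0.05 = 4.95
Sum = 70.43625
70.43625 is ≥ 68 and < 71 → D+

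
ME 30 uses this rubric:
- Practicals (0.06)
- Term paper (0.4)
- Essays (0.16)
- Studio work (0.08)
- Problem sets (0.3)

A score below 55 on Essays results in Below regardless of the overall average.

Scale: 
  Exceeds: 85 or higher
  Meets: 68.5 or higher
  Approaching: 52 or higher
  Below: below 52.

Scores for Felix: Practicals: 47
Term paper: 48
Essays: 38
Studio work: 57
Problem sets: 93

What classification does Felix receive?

Essays score 38 < 55: minimum not met.
Weighted total:
  Practicals 47 × 0.06 = 2.82
  Term paper 48 × 0.4 = 19.2
  Essays 38 × 0.16 = 6.08
  Studio work 57 × 0.08 = 4.56
  Problem sets 93 × 0.3 = 27.9
Sum = 60.56
Because the Essays minimum was not met, the result is Below.

Below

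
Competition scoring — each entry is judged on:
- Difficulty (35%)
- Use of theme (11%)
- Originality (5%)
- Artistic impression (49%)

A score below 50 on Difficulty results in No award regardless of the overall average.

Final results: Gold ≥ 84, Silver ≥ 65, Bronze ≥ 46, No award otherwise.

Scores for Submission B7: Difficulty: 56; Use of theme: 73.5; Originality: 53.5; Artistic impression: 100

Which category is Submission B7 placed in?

Difficulty score 56 ≥ 50: minimum met.
Weighted total:
  Difficulty 56 × 0.35 = 19.6
  Use of theme 73.5 × 0.11 = 8.085
  Originality 53.5 × 0.05 = 2.675
  Artistic impression 100 × 0.49 = 49
Sum = 79.36
79.36 is ≥ 65 and < 84 → Silver

Silver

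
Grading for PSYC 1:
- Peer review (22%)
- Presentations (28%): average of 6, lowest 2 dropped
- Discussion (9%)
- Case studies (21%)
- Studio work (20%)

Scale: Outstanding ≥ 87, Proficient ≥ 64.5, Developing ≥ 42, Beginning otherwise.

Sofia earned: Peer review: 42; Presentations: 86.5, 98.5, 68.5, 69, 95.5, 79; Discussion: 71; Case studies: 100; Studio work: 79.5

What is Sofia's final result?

Proficient

Presentations: drop 68.5, 69 → average of remaining 4 = 359.5/4 = 89.875
Weighted total:
  Peer review 42 × 0.22 = 9.24
  Presentations 89.875 × 0.28 = 25.165
  Discussion 71 × 0.09 = 6.39
  Case studies 100 × 0.21 = 21
  Studio work 79.5 × 0.2 = 15.9
Sum = 77.695
77.695 is ≥ 64.5 and < 87 → Proficient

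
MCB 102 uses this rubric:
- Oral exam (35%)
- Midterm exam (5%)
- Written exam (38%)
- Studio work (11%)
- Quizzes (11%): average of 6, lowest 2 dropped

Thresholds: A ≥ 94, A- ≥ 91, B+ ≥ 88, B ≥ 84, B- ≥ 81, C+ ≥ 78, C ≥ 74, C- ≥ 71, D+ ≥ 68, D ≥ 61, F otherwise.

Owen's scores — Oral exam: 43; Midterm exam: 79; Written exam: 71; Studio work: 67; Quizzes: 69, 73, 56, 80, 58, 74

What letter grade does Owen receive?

D

Quizzes: drop 56, 58 → average of remaining 4 = 296/4 = 74
Weighted total:
  Oral exam 43 × 0.35 = 15.05
  Midterm exam 79 × 0.05 = 3.95
  Written exam 71 × 0.38 = 26.98
  Studio work 67 × 0.11 = 7.37
  Quizzes 74 × 0.11 = 8.14
Sum = 61.49
61.49 is ≥ 61 and < 68 → D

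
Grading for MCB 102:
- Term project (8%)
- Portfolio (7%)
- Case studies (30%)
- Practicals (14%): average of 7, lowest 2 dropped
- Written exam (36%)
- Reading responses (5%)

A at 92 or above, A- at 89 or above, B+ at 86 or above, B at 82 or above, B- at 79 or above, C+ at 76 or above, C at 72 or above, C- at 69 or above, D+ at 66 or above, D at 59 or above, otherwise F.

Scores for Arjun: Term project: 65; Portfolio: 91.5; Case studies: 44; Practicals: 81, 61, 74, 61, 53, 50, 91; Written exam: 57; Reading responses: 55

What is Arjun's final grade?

Practicals: drop 50, 53 → average of remaining 5 = 368/5 = 73.6
Weighted total:
  Term project 65 × 0.08 = 5.2
  Portfolio 91.5 × 0.07 = 6.405
  Case studies 44 × 0.3 = 13.2
  Practicals 73.6 × 0.14 = 10.304
  Written exam 57 × 0.36 = 20.52
  Reading responses 55 × 0.05 = 2.75
Sum = 58.379
58.379 < 59 → F

F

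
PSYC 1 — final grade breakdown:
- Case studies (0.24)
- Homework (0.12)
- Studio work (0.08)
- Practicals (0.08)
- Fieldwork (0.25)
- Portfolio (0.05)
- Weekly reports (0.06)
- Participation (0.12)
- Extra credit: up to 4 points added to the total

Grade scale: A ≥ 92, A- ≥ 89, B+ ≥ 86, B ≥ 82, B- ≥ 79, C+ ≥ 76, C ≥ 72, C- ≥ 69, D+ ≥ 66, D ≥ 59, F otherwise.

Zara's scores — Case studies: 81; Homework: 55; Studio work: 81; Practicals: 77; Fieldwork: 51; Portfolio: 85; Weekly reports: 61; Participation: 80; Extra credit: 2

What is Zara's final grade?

C-

Weighted total:
  Case studies 81 × 0.24 = 19.44
  Homework 55 × 0.12 = 6.6
  Studio work 81 × 0.08 = 6.48
  Practicals 77 × 0.08 = 6.16
  Fieldwork 51 × 0.25 = 12.75
  Portfolio 85 × 0.05 = 4.25
  Weekly reports 61 × 0.06 = 3.66
  Participation 80 × 0.12 = 9.6
Sum = 68.94
Extra credit: 68.94 + 2 = 70.94
70.94 is ≥ 69 and < 72 → C-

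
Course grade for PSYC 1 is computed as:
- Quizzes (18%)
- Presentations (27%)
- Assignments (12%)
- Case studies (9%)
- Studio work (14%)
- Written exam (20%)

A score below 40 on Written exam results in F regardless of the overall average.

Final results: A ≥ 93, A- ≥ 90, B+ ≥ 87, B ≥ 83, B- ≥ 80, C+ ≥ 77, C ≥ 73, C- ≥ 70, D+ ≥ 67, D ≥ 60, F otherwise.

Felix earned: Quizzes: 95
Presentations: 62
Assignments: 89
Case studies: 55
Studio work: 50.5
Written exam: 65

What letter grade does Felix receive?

D+

Written exam score 65 ≥ 40: minimum met.
Weighted total:
  Quizzes 95 × 0.18 = 17.1
  Presentations 62 × 0.27 = 16.74
  Assignments 89 × 0.12 = 10.68
  Case studies 55 × 0.09 = 4.95
  Studio work 50.5 × 0.14 = 7.07
  Written exam 65 × 0.2 = 13
Sum = 69.54
69.54 is ≥ 67 and < 70 → D+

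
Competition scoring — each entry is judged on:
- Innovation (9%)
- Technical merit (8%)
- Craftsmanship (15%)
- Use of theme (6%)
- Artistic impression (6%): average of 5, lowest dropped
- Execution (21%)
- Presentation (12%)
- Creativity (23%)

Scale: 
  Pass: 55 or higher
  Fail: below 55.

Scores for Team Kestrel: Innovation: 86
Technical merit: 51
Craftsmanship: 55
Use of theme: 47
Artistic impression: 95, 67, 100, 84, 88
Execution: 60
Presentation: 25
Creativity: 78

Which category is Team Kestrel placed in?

Pass

Artistic impression: drop 67 → average of remaining 4 = 367/4 = 91.75
Weighted total:
  Innovation 86 × 0.09 = 7.74
  Technical merit 51 × 0.08 = 4.08
  Craftsmanship 55 × 0.15 = 8.25
  Use of theme 47 × 0.06 = 2.82
  Artistic impression 91.75 × 0.06 = 5.505
  Execution 60 × 0.21 = 12.6
  Presentation 25 × 0.12 = 3
  Creativity 78 × 0.23 = 17.94
Sum = 61.935
61.935 ≥ 55 → Pass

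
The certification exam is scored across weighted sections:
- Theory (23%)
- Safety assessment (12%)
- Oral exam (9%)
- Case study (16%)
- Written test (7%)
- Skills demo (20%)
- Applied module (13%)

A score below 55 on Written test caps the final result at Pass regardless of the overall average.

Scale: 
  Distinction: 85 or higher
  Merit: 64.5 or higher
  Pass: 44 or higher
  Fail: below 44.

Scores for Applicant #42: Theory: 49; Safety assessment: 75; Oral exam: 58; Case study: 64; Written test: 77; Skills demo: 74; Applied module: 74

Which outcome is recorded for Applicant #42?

Merit

Written test score 77 ≥ 55: minimum met.
Weighted total:
  Theory 49 × 0.23 = 11.27
  Safety assessment 75 × 0.12 = 9
  Oral exam 58 × 0.09 = 5.22
  Case study 64 × 0.16 = 10.24
  Written test 77 × 0.07 = 5.39
  Skills demo 74 × 0.2 = 14.8
  Applied module 74 × 0.13 = 9.62
Sum = 65.54
65.54 is ≥ 64.5 and < 85 → Merit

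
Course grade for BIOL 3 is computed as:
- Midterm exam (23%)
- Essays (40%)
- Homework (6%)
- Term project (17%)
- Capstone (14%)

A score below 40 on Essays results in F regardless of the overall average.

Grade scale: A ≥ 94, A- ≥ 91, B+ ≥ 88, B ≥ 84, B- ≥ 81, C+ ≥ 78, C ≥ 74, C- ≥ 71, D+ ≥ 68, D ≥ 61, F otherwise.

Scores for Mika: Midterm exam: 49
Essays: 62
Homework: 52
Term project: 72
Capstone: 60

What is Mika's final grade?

Essays score 62 ≥ 40: minimum met.
Weighted total:
  Midterm exam 49 × 0.23 = 11.27
  Essays 62 × 0.4 = 24.8
  Homework 52 × 0.06 = 3.12
  Term project 72 × 0.17 = 12.24
  Capstone 60 × 0.14 = 8.4
Sum = 59.83
59.83 < 61 → F

F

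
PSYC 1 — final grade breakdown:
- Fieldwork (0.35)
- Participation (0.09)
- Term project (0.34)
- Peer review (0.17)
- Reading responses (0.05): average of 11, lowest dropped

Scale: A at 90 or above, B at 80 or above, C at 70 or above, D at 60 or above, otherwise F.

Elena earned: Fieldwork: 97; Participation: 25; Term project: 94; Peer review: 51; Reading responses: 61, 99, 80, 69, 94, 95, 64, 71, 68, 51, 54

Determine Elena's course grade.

Reading responses: drop 51 → average of remaining 10 = 755/10 = 75.5
Weighted total:
  Fieldwork 97 × 0.35 = 33.95
  Participation 25 × 0.09 = 2.25
  Term project 94 × 0.34 = 31.96
  Peer review 51 × 0.17 = 8.67
  Reading responses 75.5 × 0.05 = 3.775
Sum = 80.605
80.605 is ≥ 80 and < 90 → B

B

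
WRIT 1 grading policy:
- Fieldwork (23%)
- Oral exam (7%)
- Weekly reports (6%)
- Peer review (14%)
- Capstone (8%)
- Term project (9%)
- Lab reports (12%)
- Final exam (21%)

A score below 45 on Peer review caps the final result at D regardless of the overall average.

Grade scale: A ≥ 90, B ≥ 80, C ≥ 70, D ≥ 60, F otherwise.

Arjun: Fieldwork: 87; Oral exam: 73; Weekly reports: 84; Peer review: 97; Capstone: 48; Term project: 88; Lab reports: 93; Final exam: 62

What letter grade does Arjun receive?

C

Peer review score 97 ≥ 45: minimum met.
Weighted total:
  Fieldwork 87 × 0.23 = 20.01
  Oral exam 73 × 0.07 = 5.11
  Weekly reports 84 × 0.06 = 5.04
  Peer review 97 × 0.14 = 13.58
  Capstone 48 × 0.08 = 3.84
  Term project 88 × 0.09 = 7.92
  Lab reports 93 × 0.12 = 11.16
  Final exam 62 × 0.21 = 13.02
Sum = 79.68
79.68 is ≥ 70 and < 80 → C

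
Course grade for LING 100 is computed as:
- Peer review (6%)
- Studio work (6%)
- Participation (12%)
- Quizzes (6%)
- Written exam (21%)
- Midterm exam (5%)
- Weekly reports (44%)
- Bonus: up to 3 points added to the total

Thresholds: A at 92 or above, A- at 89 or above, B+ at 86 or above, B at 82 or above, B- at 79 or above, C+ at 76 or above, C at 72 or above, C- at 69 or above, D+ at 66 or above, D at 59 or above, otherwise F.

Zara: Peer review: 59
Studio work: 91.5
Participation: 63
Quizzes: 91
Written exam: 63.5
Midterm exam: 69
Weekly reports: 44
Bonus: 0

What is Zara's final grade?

Weighted total:
  Peer review 59 × 0.06 = 3.54
  Studio work 91.5 × 0.06 = 5.49
  Participation 63 × 0.12 = 7.56
  Quizzes 91 × 0.06 = 5.46
  Written exam 63.5 × 0.21 = 13.335
  Midterm exam 69 × 0.05 = 3.45
  Weekly reports 44 × 0.44 = 19.36
Sum = 58.195
Bonus: 58.195 + 0 = 58.195
58.195 < 59 → F

F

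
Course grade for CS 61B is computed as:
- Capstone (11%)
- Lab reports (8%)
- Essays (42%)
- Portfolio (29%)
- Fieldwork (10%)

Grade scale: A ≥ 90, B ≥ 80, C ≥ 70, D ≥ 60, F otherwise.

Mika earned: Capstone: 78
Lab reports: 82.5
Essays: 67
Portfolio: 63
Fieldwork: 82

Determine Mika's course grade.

Weighted total:
  Capstone 78 × 0.11 = 8.58
  Lab reports 82.5 × 0.08 = 6.6
  Essays 67 × 0.42 = 28.14
  Portfolio 63 × 0.29 = 18.27
  Fieldwork 82 × 0.1 = 8.2
Sum = 69.79
69.79 is ≥ 60 and < 70 → D

D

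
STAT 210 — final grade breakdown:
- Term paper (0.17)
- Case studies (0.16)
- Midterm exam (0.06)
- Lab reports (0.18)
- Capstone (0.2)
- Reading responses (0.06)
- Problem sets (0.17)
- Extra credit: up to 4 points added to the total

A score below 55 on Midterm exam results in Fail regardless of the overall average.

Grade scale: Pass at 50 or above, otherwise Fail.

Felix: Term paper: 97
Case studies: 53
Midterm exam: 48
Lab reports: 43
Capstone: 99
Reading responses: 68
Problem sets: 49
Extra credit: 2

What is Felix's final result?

Midterm exam score 48 < 55: minimum not met.
Weighted total:
  Term paper 97 × 0.17 = 16.49
  Case studies 53 × 0.16 = 8.48
  Midterm exam 48 × 0.06 = 2.88
  Lab reports 43 × 0.18 = 7.74
  Capstone 99 × 0.2 = 19.8
  Reading responses 68 × 0.06 = 4.08
  Problem sets 49 × 0.17 = 8.33
Sum = 67.8
Extra credit: 67.8 + 2 = 69.8
Because the Midterm exam minimum was not met, the result is Fail.

Fail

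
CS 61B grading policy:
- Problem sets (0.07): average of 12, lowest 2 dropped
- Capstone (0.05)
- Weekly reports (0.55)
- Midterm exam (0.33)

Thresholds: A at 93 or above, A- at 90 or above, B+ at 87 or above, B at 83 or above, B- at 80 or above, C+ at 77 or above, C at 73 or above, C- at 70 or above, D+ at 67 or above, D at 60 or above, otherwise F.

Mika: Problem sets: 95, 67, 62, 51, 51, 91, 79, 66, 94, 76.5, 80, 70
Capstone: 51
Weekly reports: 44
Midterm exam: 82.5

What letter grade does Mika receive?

F

Problem sets: drop 51, 51 → average of remaining 10 = 780.5/10 = 78.05
Weighted total:
  Problem sets 78.05 × 0.07 = 5.4635
  Capstone 51 × 0.05 = 2.55
  Weekly reports 44 × 0.55 = 24.2
  Midterm exam 82.5 × 0.33 = 27.225
Sum = 59.4385
59.4385 < 60 → F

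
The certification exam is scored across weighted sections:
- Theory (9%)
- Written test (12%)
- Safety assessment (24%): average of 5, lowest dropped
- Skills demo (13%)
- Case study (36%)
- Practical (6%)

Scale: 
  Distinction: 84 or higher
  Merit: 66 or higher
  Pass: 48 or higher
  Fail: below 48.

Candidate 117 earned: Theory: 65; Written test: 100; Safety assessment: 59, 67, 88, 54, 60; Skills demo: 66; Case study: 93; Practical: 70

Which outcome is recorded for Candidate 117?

Safety assessment: drop 54 → average of remaining 4 = 274/4 = 68.5
Weighted total:
  Theory 65 × 0.09 = 5.85
  Written test 100 × 0.12 = 12
  Safety assessment 68.5 × 0.24 = 16.44
  Skills demo 66 × 0.13 = 8.58
  Case study 93 × 0.36 = 33.48
  Practical 70 × 0.06 = 4.2
Sum = 80.55
80.55 is ≥ 66 and < 84 → Merit

Merit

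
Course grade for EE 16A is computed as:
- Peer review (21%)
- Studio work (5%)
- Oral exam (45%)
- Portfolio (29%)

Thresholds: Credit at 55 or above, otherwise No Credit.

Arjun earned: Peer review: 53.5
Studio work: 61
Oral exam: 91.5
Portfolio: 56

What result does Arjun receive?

Credit

Weighted total:
  Peer review 53.5 × 0.21 = 11.235
  Studio work 61 × 0.05 = 3.05
  Oral exam 91.5 × 0.45 = 41.175
  Portfolio 56 × 0.29 = 16.24
Sum = 71.7
71.7 ≥ 55 → Credit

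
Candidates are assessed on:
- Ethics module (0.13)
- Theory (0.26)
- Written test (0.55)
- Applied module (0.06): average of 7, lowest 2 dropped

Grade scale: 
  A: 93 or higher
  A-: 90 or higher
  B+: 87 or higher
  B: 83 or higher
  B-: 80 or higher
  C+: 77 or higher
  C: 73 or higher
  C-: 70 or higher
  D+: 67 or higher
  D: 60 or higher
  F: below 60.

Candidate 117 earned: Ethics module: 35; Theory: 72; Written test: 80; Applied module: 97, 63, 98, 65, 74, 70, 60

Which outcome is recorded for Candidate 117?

C-

Applied module: drop 60, 63 → average of remaining 5 = 404/5 = 80.8
Weighted total:
  Ethics module 35 × 0.13 = 4.55
  Theory 72 × 0.26 = 18.72
  Written test 80 × 0.55 = 44
  Applied module 80.8 × 0.06 = 4.848
Sum = 72.118
72.118 is ≥ 70 and < 73 → C-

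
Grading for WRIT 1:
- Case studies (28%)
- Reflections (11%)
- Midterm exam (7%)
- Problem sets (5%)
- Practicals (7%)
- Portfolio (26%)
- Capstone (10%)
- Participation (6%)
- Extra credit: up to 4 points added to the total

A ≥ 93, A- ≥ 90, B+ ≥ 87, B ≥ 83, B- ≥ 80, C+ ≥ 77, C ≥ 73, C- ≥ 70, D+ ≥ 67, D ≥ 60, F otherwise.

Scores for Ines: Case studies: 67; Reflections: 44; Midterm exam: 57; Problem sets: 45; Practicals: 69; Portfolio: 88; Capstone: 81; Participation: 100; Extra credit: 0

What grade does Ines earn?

C-

Weighted total:
  Case studies 67 × 0.28 = 18.76
  Reflections 44 × 0.11 = 4.84
  Midterm exam 57 × 0.07 = 3.99
  Problem sets 45 × 0.05 = 2.25
  Practicals 69 × 0.07 = 4.83
  Portfolio 88 × 0.26 = 22.88
  Capstone 81 × 0.1 = 8.1
  Participation 100 × 0.06 = 6
Sum = 71.65
Extra credit: 71.65 + 0 = 71.65
71.65 is ≥ 70 and < 73 → C-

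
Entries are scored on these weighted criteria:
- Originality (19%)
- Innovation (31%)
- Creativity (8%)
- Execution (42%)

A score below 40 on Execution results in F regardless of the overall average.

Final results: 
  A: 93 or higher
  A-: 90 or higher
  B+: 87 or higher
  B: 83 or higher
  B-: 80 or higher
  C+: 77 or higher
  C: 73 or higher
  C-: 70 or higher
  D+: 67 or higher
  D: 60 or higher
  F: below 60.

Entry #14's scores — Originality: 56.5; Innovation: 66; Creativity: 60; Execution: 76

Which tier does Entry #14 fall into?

Execution score 76 ≥ 40: minimum met.
Weighted total:
  Originality 56.5 × 0.19 = 10.735
  Innovation 66 × 0.31 = 20.46
  Creativity 60 × 0.08 = 4.8
  Execution 76 × 0.42 = 31.92
Sum = 67.915
67.915 is ≥ 67 and < 70 → D+

D+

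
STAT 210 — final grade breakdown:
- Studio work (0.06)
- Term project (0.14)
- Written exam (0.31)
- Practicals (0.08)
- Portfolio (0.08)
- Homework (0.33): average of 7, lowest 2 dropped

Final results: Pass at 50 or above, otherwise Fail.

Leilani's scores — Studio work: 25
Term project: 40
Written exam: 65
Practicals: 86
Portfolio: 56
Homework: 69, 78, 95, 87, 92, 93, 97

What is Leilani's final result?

Homework: drop 69, 78 → average of remaining 5 = 464/5 = 92.8
Weighted total:
  Studio work 25 × 0.06 = 1.5
  Term project 40 × 0.14 = 5.6
  Written exam 65 × 0.31 = 20.15
  Practicals 86 × 0.08 = 6.88
  Portfolio 56 × 0.08 = 4.48
  Homework 92.8 × 0.33 = 30.624
Sum = 69.234
69.234 ≥ 50 → Pass

Pass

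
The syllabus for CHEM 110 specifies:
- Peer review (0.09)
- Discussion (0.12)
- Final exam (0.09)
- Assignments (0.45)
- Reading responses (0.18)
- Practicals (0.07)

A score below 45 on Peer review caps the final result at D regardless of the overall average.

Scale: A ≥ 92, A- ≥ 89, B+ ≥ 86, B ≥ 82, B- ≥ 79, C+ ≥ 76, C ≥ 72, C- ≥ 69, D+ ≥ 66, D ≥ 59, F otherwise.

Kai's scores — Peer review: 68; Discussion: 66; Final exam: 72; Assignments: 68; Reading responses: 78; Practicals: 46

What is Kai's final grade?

D+

Peer review score 68 ≥ 45: minimum met.
Weighted total:
  Peer review 68 × 0.09 = 6.12
  Discussion 66 × 0.12 = 7.92
  Final exam 72 × 0.09 = 6.48
  Assignments 68 × 0.45 = 30.6
  Reading responses 78 × 0.18 = 14.04
  Practicals 46 × 0.07 = 3.22
Sum = 68.38
68.38 is ≥ 66 and < 69 → D+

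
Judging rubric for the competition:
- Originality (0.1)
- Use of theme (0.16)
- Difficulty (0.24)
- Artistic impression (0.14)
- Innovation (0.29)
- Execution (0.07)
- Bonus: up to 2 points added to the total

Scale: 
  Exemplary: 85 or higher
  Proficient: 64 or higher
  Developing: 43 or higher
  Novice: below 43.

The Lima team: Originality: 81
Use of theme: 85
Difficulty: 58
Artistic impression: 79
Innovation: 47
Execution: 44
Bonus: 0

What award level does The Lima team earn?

Developing

Weighted total:
  Originality 81 × 0.1 = 8.1
  Use of theme 85 × 0.16 = 13.6
  Difficulty 58 × 0.24 = 13.92
  Artistic impression 79 × 0.14 = 11.06
  Innovation 47 × 0.29 = 13.63
  Execution 44 × 0.07 = 3.08
Sum = 63.39
Bonus: 63.39 + 0 = 63.39
63.39 is ≥ 43 and < 64 → Developing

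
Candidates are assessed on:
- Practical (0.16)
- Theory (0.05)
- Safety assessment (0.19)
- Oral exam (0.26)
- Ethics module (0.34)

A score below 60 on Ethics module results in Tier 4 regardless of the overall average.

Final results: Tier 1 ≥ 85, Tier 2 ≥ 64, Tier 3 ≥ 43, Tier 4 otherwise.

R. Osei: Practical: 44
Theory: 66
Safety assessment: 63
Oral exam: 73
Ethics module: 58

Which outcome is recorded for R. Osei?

Tier 4

Ethics module score 58 < 60: minimum not met.
Weighted total:
  Practical 44 × 0.16 = 7.04
  Theory 66 × 0.05 = 3.3
  Safety assessment 63 × 0.19 = 11.97
  Oral exam 73 × 0.26 = 18.98
  Ethics module 58 × 0.34 = 19.72
Sum = 61.01
Because the Ethics module minimum was not met, the result is Tier 4.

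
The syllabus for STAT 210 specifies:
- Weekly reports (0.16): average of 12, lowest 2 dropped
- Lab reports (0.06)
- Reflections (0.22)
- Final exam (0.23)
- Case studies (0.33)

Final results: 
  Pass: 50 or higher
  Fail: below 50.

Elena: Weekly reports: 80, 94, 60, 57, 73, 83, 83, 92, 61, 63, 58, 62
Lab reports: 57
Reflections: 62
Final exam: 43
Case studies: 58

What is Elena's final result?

Pass

Weekly reports: drop 57, 58 → average of remaining 10 = 751/10 = 75.1
Weighted total:
  Weekly reports 75.1 × 0.16 = 12.016
  Lab reports 57 × 0.06 = 3.42
  Reflections 62 × 0.22 = 13.64
  Final exam 43 × 0.23 = 9.89
  Case studies 58 × 0.33 = 19.14
Sum = 58.106
58.106 ≥ 50 → Pass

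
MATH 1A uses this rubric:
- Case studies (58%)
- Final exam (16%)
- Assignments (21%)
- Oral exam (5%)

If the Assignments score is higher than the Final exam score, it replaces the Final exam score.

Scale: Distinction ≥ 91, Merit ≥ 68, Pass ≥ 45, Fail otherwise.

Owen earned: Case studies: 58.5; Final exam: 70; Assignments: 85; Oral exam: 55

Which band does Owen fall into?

Merit

Assignments (85) > Final exam (70), so Final exam counts as 85.
Weighted total:
  Case studies 58.5 × 0.58 = 33.93
  Final exam 85 × 0.16 = 13.6
  Assignments 85 × 0.21 = 17.85
  Oral exam 55 × 0.05 = 2.75
Sum = 68.13
68.13 is ≥ 68 and < 91 → Merit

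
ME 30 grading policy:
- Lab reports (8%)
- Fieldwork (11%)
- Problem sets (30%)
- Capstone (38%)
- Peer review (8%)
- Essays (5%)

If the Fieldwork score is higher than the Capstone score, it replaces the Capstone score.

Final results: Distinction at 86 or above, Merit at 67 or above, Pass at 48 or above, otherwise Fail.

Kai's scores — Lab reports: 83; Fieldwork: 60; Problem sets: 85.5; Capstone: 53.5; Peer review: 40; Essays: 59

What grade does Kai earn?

Fieldwork (60) > Capstone (53.5), so Capstone counts as 60.
Weighted total:
  Lab reports 83 × 0.08 = 6.64
  Fieldwork 60 × 0.11 = 6.6
  Problem sets 85.5 × 0.3 = 25.65
  Capstone 60 × 0.38 = 22.8
  Peer review 40 × 0.08 = 3.2
  Essays 59 × 0.05 = 2.95
Sum = 67.84
67.84 is ≥ 67 and < 86 → Merit

Merit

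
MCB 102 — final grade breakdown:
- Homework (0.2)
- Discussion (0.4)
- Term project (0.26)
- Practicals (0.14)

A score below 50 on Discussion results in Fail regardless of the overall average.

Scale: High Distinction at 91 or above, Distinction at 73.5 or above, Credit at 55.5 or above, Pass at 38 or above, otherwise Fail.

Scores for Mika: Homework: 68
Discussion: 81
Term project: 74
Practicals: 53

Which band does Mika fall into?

Discussion score 81 ≥ 50: minimum met.
Weighted total:
  Homework 68 × 0.2 = 13.6
  Discussion 81 × 0.4 = 32.4
  Term project 74 × 0.26 = 19.24
  Practicals 53 × 0.14 = 7.42
Sum = 72.66
72.66 is ≥ 55.5 and < 73.5 → Credit

Credit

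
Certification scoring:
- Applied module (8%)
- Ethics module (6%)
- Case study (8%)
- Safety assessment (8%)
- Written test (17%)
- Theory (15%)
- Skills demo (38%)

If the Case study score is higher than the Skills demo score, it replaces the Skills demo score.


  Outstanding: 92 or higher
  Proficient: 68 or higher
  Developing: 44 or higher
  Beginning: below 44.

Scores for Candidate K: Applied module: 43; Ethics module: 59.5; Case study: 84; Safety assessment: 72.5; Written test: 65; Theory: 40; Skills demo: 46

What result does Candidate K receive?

Proficient

Case study (84) > Skills demo (46), so Skills demo counts as 84.
Weighted total:
  Applied module 43 × 0.08 = 3.44
  Ethics module 59.5 × 0.06 = 3.57
  Case study 84 × 0.08 = 6.72
  Safety assessment 72.5 × 0.08 = 5.8
  Written test 65 × 0.17 = 11.05
  Theory 40 × 0.15 = 6
  Skills demo 84 × 0.38 = 31.92
Sum = 68.5
68.5 is ≥ 68 and < 92 → Proficient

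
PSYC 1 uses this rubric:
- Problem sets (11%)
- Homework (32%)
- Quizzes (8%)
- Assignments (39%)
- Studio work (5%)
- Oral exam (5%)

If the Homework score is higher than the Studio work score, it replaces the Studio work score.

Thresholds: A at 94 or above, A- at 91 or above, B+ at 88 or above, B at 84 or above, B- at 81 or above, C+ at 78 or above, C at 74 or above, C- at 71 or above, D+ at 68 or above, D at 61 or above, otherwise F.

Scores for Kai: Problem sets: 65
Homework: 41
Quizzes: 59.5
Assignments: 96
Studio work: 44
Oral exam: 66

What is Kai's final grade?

Homework (41) ≤ Studio work (44), so Studio work stays at 44.
Weighted total:
  Problem sets 65 × 0.11 = 7.15
  Homework 41 × 0.32 = 13.12
  Quizzes 59.5 × 0.08 = 4.76
  Assignments 96 × 0.39 = 37.44
  Studio work 44 × 0.05 = 2.2
  Oral exam 66 × 0.05 = 3.3
Sum = 67.97
67.97 is ≥ 61 and < 68 → D

D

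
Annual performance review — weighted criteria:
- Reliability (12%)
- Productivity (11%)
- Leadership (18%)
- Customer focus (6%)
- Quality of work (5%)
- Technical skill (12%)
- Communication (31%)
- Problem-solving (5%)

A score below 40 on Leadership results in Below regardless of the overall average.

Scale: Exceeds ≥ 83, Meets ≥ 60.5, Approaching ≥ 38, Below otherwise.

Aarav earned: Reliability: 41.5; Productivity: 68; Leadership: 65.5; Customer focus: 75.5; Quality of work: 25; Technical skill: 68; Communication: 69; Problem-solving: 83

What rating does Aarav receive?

Meets

Leadership score 65.5 ≥ 40: minimum met.
Weighted total:
  Reliability 41.5 × 0.12 = 4.98
  Productivity 68 × 0.11 = 7.48
  Leadership 65.5 × 0.18 = 11.79
  Customer focus 75.5 × 0.06 = 4.53
  Quality of work 25 × 0.05 = 1.25
  Technical skill 68 × 0.12 = 8.16
  Communication 69 × 0.31 = 21.39
  Problem-solving 83 × 0.05 = 4.15
Sum = 63.73
63.73 is ≥ 60.5 and < 83 → Meets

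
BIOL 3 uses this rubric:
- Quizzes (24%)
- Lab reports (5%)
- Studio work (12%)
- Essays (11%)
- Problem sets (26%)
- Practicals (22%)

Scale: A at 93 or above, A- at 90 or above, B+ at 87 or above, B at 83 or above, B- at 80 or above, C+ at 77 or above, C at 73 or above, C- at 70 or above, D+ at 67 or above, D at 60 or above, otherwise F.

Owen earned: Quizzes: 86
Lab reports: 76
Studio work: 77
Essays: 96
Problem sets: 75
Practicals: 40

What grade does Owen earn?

Weighted total:
  Quizzes 86 × 0.24 = 20.64
  Lab reports 76 × 0.05 = 3.8
  Studio work 77 × 0.12 = 9.24
  Essays 96 × 0.11 = 10.56
  Problem sets 75 × 0.26 = 19.5
  Practicals 40 × 0.22 = 8.8
Sum = 72.54
72.54 is ≥ 70 and < 73 → C-

C-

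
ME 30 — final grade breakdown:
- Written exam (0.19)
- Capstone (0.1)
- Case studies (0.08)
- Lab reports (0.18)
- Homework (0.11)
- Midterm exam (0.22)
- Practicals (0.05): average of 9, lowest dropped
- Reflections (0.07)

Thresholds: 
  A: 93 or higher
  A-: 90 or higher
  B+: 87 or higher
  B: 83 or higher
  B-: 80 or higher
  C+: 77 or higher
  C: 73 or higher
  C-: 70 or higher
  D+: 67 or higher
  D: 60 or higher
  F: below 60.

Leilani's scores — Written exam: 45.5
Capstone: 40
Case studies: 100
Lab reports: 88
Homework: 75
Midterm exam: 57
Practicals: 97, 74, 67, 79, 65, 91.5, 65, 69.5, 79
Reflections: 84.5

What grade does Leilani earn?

Practicals: drop 65 → average of remaining 8 = 622/8 = 77.75
Weighted total:
  Written exam 45.5 × 0.19 = 8.645
  Capstone 40 × 0.1 = 4
  Case studies 100 × 0.08 = 8
  Lab reports 88 × 0.18 = 15.84
  Homework 75 × 0.11 = 8.25
  Midterm exam 57 × 0.22 = 12.54
  Practicals 77.75 × 0.05 = 3.8875
  Reflections 84.5 × 0.07 = 5.915
Sum = 67.0775
67.0775 is ≥ 67 and < 70 → D+

D+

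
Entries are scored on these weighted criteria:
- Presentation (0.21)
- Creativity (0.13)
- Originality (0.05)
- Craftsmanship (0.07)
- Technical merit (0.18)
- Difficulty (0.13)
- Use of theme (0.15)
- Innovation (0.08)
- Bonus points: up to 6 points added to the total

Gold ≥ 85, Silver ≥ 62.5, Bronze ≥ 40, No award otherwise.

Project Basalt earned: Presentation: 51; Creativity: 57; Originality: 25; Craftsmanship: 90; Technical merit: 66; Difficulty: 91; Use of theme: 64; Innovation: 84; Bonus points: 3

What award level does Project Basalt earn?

Silver

Weighted total:
  Presentation 51 × 0.21 = 10.71
  Creativity 57 × 0.13 = 7.41
  Originality 25 × 0.05 = 1.25
  Craftsmanship 90 × 0.07 = 6.3
  Technical merit 66 × 0.18 = 11.88
  Difficulty 91 × 0.13 = 11.83
  Use of theme 64 × 0.15 = 9.6
  Innovation 84 × 0.08 = 6.72
Sum = 65.7
Bonus points: 65.7 + 3 = 68.7
68.7 is ≥ 62.5 and < 85 → Silver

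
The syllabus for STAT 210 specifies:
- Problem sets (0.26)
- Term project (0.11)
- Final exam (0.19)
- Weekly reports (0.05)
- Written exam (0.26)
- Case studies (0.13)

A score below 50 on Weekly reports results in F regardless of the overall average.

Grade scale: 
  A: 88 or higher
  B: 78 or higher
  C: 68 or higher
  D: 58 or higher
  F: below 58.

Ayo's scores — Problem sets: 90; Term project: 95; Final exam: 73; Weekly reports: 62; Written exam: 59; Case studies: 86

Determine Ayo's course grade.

C

Weekly reports score 62 ≥ 50: minimum met.
Weighted total:
  Problem sets 90 × 0.26 = 23.4
  Term project 95 × 0.11 = 10.45
  Final exam 73 × 0.19 = 13.87
  Weekly reports 62 × 0.05 = 3.1
  Written exam 59 × 0.26 = 15.34
  Case studies 86 × 0.13 = 11.18
Sum = 77.34
77.34 is ≥ 68 and < 78 → C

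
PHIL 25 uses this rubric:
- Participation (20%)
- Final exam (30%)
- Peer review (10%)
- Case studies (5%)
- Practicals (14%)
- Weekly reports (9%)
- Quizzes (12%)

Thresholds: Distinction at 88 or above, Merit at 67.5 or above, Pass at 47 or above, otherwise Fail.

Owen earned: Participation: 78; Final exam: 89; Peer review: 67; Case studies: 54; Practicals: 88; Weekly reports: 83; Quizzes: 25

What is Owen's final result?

Merit

Weighted total:
  Participation 78 × 0.2 = 15.6
  Final exam 89 × 0.3 = 26.7
  Peer review 67 × 0.1 = 6.7
  Case studies 54 × 0.05 = 2.7
  Practicals 88 × 0.14 = 12.32
  Weekly reports 83 × 0.09 = 7.47
  Quizzes 25 × 0.12 = 3
Sum = 74.49
74.49 is ≥ 67.5 and < 88 → Merit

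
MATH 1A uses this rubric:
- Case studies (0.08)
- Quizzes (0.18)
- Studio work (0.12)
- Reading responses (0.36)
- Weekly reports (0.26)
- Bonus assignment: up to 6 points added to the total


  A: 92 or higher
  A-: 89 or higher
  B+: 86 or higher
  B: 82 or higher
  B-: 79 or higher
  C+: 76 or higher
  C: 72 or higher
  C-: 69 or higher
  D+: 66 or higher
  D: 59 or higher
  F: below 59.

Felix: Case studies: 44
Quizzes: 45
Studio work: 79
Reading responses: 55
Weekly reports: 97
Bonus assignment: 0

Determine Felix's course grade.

Weighted total:
  Case studies 44 × 0.08 = 3.52
  Quizzes 45 × 0.18 = 8.1
  Studio work 79 × 0.12 = 9.48
  Reading responses 55 × 0.36 = 19.8
  Weekly reports 97 × 0.26 = 25.22
Sum = 66.12
Bonus assignment: 66.12 + 0 = 66.12
66.12 is ≥ 66 and < 69 → D+

D+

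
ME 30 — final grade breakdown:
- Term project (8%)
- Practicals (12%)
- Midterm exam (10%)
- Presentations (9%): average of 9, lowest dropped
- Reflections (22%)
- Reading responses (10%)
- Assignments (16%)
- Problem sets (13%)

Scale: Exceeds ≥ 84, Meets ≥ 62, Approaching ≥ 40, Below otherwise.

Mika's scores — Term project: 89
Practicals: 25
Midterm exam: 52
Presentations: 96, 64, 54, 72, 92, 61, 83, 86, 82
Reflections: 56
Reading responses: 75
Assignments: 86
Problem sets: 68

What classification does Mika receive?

Presentations: drop 54 → average of remaining 8 = 636/8 = 79.5
Weighted total:
  Term project 89 × 0.08 = 7.12
  Practicals 25 × 0.12 = 3
  Midterm exam 52 × 0.1 = 5.2
  Presentations 79.5 × 0.09 = 7.155
  Reflections 56 × 0.22 = 12.32
  Reading responses 75 × 0.1 = 7.5
  Assignments 86 × 0.16 = 13.76
  Problem sets 68 × 0.13 = 8.84
Sum = 64.895
64.895 is ≥ 62 and < 84 → Meets

Meets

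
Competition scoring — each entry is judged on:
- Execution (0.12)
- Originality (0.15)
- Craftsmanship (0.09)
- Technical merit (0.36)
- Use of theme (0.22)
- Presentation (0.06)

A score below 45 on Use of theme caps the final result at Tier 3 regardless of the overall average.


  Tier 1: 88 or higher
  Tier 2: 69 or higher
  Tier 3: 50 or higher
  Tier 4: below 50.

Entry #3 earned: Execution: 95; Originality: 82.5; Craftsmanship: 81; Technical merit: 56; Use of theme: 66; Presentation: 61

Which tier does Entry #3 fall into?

Tier 2

Use of theme score 66 ≥ 45: minimum met.
Weighted total:
  Execution 95 × 0.12 = 11.4
  Originality 82.5 × 0.15 = 12.375
  Craftsmanship 81 × 0.09 = 7.29
  Technical merit 56 × 0.36 = 20.16
  Use of theme 66 × 0.22 = 14.52
  Presentation 61 × 0.06 = 3.66
Sum = 69.405
69.405 is ≥ 69 and < 88 → Tier 2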